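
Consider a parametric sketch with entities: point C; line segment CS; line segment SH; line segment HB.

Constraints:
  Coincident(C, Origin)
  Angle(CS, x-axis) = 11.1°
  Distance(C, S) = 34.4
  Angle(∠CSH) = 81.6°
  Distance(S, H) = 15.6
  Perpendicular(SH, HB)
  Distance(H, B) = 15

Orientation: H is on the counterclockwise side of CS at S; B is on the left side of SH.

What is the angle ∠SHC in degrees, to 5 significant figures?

72.738°

C is at the origin; CS runs at 11.1° with length 34.4, so S = 34.4·(cos 11.1°, sin 11.1°) = (33.756, 6.6228). ∠CSH = 81.6°, so SH runs at 11.1° + (180° − 81.6°) = 109.50° from the x-axis; with |SH| = 15.6, H = S + 15.6·(cos 109.50°, sin 109.50°) = (28.549, 21.328). Then cos ∠SHC = HS·HC / (|HS||HC|), giving 72.738°.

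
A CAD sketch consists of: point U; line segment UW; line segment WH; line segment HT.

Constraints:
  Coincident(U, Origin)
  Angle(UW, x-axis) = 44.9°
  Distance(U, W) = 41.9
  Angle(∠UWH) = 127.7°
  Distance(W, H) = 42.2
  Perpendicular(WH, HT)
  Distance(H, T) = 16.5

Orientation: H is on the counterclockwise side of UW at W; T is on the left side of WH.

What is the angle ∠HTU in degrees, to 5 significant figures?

103.79°

∠UWH = 127.7°, so WH runs at 44.9° + (180° − 127.7°) = 97.200° from the x-axis; with |WH| = 42.2, H = W + 42.2·(cos 97.200°, sin 97.200°) = (24.390, 71.443). WH ⟂ HT; with |HT| = 16.5 on the left of WH, T = H + 16.5·(-0.99211, -0.12533) = (8.0205, 69.375). Then cos ∠HTU = TH·TU / (|TH||TU|), giving 103.79°.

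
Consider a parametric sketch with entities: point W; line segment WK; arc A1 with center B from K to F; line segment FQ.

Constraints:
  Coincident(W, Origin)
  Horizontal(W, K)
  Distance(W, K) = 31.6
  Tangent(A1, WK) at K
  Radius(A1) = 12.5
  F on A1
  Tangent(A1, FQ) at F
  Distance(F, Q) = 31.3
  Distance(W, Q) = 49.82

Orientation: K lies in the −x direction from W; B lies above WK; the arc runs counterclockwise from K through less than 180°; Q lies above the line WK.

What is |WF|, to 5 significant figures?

23.477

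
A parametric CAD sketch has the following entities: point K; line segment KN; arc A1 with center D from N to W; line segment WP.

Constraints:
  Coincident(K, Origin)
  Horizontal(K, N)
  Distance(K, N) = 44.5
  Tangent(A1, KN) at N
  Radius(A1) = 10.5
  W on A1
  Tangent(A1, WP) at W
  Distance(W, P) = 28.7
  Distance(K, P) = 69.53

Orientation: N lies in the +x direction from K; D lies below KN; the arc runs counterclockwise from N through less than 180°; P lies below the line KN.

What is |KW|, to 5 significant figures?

41.562

K is at the origin; K and N share the same y with |KN| = 44.5 and N on the +x side, so N = (44.500, 0.0000). Since A1 is tangent to KN there, DN ⟂ KN, so D = N + (0, -10.5) = (44.500, -10.500). Since DW ⟂ WP (tangency), |DP| = √(10.5² + 28.7²) = 30.560 regardless of where W sits on A1. So P lies on both circle(K, 69.53) and circle(D, 30.560); the below-KN intersection is P = (58.417, -37.708). W is the foot of the tangent from P: W = (37.364, -18.202).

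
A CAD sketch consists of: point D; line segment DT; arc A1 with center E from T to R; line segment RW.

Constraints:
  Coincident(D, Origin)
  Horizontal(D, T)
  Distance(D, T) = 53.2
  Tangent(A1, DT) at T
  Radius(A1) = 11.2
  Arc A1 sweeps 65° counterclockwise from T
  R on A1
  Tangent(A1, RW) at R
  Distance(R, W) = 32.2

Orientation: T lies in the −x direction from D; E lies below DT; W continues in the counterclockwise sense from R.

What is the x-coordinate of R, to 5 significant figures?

-63.351

The tangent condition forces ET to be normal to DT, so E = T + (0, -11.2) = (-53.200, -11.200). On A1, T sits at bearing 90° from E; a 65° counterclockwise sweep puts R at bearing 155°, so R = E + 11.2·(cos 155°, sin 155°) = (-63.351, -6.4667). So R.x = -63.351.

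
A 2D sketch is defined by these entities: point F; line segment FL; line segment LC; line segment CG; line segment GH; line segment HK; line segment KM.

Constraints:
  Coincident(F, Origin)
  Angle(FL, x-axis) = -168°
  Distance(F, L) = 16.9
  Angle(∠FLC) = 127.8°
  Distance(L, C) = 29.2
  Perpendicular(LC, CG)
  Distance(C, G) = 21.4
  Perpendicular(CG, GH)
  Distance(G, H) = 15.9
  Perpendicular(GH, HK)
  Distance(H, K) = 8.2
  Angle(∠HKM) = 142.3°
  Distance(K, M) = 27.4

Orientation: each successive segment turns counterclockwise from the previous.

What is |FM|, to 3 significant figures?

45.9

GH is perpendicular to HK, so HK runs at 154°; with |HK| = 8.2, K = (-10.4, -21.2). ∠HKM = 142.3° gives KM at -168° from the x-axis; with |KM| = 27.4, M = (-37.2, -26.9). Then |FM| = |M − F| = 45.9.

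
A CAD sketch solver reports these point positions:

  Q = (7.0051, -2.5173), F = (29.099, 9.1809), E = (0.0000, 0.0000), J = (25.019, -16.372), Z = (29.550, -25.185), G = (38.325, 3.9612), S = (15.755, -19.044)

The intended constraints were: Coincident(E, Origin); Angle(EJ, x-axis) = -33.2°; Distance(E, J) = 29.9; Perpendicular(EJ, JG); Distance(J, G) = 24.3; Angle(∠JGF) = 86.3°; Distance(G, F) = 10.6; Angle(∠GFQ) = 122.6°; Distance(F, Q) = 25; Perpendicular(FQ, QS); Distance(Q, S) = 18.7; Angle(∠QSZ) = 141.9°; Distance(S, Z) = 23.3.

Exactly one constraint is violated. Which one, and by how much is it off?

Distance(S, Z) = 23.3 — off by 8.20.

E = (0.00, 0.00) ✓; EJ at -33.20° ✓; |EJ| = 29.90 ✓; ∠(EJ, JG) = 90.00° ✓; |JG| = 24.30 ✓; ∠JGF = 86.30° ✓; |GF| = 10.60 ✓; ∠GFQ = 122.6° ✓; |FQ| = 25.00 ✓; ∠(FQ, QS) = 90.00° ✓; |QS| = 18.70 ✓; ∠QSZ = 141.9° ✓; |SZ| = 15.10 ✗.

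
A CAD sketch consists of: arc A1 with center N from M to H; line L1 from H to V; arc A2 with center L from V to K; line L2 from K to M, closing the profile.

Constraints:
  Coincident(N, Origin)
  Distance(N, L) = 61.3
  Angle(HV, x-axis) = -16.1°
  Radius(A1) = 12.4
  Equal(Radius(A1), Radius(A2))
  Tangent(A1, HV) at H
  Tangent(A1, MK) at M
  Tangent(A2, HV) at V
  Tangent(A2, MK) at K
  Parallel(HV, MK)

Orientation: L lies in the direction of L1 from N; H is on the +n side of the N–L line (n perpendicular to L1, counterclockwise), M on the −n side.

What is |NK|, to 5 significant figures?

62.542

The slot axis is L1's direction at -16.1°, so u = (cos -16.1°, sin -16.1°) = (0.96078, -0.27731) and n = (−sin -16.1°, cos -16.1°) = (0.27731, 0.96078). N is at the origin and L lies 61.3 along u from N, so L = 61.3·u = (58.896, -16.999). Tangency of A1 to both parallel lines with radius 12.4 puts H and M at N ± 12.4·n: H = (3.4387, 11.914), M = (-3.4387, -11.914). Equal radii place V and K the same way about L: V = L + 12.4·n = (62.334, -5.0857), K = L − 12.4·n = (55.457, -28.913). Then |NK| = |K − N| = 62.542.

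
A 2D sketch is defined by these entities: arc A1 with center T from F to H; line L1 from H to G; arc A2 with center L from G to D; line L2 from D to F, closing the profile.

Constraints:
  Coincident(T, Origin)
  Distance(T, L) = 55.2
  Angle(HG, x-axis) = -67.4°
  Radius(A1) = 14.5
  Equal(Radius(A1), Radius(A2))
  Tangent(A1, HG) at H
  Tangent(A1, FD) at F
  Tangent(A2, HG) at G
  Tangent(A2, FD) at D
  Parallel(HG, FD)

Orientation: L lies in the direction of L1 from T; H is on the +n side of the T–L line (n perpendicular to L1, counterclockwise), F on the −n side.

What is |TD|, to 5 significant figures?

57.073

The slot axis is L1's direction at -67.4°, so u = (cos -67.4°, sin -67.4°) = (0.38430, -0.92321) and n = (−sin -67.4°, cos -67.4°) = (0.92321, 0.38430). T is at the origin and L lies 55.2 along u from T, so L = 55.2·u = (21.213, -50.961). Tangency of A1 to both parallel lines with radius 14.5 puts H and F at T ± 14.5·n: H = (13.387, 5.5723), F = (-13.387, -5.5723). Equal radii place G and D the same way about L: G = L + 14.5·n = (34.600, -45.389), D = L − 14.5·n = (7.8266, -56.533). Then |TD| = |D − T| = 57.073.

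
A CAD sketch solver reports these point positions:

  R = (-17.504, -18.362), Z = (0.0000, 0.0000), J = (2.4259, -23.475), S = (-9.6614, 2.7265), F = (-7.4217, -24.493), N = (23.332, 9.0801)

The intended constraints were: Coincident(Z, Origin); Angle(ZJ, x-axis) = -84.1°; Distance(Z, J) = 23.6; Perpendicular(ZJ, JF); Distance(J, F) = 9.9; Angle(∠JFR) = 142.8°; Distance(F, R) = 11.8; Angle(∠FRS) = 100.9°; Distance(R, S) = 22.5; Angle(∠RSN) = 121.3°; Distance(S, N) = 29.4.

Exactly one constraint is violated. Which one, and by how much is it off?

Distance(S, N) = 29.4 — off by 4.20.

Z = (0.00, 0.00) ✓; ZJ at -84.10° ✓; |ZJ| = 23.60 ✓; ∠(ZJ, JF) = 90.00° ✓; |JF| = 9.900 ✓; ∠JFR = 142.8° ✓; |FR| = 11.80 ✓; ∠FRS = 100.9° ✓; |RS| = 22.50 ✓; ∠RSN = 121.3° ✓; |SN| = 33.60 ✗.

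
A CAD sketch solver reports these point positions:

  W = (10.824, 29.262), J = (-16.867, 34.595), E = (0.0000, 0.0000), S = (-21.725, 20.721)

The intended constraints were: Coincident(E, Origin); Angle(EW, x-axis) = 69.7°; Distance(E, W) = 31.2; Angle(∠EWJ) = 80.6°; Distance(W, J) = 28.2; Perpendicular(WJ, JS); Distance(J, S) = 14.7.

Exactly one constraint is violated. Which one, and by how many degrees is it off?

Perpendicular(WJ, JS) — off by 8.40°.

E = (0.00, 0.00) ✓; EW at 69.70° ✓; |EW| = 31.20 ✓; ∠EWJ = 80.60° ✓; |WJ| = 28.20 ✓; ∠(WJ, JS) = 81.60° ✗; |JS| = 14.70 ✓.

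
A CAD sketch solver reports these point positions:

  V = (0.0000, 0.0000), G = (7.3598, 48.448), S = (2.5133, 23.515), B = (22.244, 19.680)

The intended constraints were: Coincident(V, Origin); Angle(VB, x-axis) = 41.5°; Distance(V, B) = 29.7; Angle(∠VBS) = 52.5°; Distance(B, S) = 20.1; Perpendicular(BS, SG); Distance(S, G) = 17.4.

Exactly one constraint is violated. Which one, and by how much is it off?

Distance(S, G) = 17.4 — off by 8.00.

V = (0.00, 0.00) ✓; VB at 41.50° ✓; |VB| = 29.70 ✓; ∠VBS = 52.50° ✓; |BS| = 20.10 ✓; ∠(BS, SG) = 90.00° ✓; |SG| = 25.40 ✗.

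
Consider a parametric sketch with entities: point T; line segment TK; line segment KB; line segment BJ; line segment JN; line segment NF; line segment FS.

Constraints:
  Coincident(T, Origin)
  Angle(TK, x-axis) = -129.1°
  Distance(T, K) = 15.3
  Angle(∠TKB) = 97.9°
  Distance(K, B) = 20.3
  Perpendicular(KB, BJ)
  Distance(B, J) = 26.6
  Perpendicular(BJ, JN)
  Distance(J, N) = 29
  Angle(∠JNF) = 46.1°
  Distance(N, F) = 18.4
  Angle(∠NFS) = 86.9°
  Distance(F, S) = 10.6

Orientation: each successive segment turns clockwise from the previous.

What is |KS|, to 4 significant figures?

23.92

T is at the origin; TK runs at -129.1° with length 15.3, so K = (-9.649, -11.87). ∠TKB = 97.9° gives KB at 148.8° from the x-axis; with |KB| = 20.3, B = (-27.01, -1.358). KB is perpendicular to BJ, so BJ runs at 58.80°; with |BJ| = 26.6, J = (-13.23, 21.40). BJ is perpendicular to JN, so JN runs at -31.20°; with |JN| = 29.0, N = (11.57, 6.372). ∠JNF = 46.1° gives NF at -165.1° from the x-axis; with |NF| = 18.4, F = (-6.209, 1.641). ∠NFS = 86.9° gives FS at 101.8° from the x-axis; with |FS| = 10.6, S = (-8.377, 12.02). Then |KS| = |S − K| = 23.92.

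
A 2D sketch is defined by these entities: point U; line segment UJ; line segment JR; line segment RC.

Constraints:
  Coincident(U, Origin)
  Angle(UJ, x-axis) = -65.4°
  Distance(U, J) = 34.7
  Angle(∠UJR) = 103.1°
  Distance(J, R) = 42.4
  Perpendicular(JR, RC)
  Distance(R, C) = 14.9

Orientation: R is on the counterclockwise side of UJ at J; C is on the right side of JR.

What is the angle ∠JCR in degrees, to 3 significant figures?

70.6°

U is at the origin; UJ runs at -65.4° with length 34.7, so J = 34.7·(cos -65.4°, sin -65.4°) = (14.4, -31.6). ∠UJR = 103.1°, so JR runs at -65.4° + (180° − 103.1°) = 11.5° from the x-axis; with |JR| = 42.4, R = J + 42.4·(cos 11.5°, sin 11.5°) = (56.0, -23.1). JR ⟂ RC; with |RC| = 14.9 on the right of JR, C = R + 14.9·(0.199, -0.980) = (59.0, -37.7). Then cos ∠JCR = CJ·CR / (|CJ||CR|), giving 70.6°.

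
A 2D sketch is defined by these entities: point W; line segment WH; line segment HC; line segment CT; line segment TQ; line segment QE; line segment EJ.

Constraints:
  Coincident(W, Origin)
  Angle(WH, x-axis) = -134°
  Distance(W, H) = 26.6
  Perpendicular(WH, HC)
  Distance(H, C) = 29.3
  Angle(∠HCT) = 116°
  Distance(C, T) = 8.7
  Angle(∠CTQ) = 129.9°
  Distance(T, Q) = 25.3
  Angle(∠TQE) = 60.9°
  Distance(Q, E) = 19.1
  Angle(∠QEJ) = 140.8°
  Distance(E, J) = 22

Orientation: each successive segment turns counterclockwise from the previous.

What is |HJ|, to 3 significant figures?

13.8

W is at the origin; WH runs at -134.0° with length 26.6, so H = (-18.5, -19.1). WH ⟂ HC, so HC runs at -44.0°; with |HC| = 29.3, C = (2.60, -39.5). ∠HCT = 116.0° gives CT at 20.0° from the x-axis; with |CT| = 8.7, T = (10.8, -36.5). ∠CTQ = 129.9° gives TQ at 70.1° from the x-axis; with |TQ| = 25.3, Q = (19.4, -12.7). ∠TQE = 60.9° gives QE at -171° from the x-axis; with |QE| = 19.1, E = (0.531, -15.8). ∠QEJ = 140.8° gives EJ at -132° from the x-axis; with |EJ| = 22.0, J = (-14.1, -32.2). Then |HJ| = |J − H| = 13.8.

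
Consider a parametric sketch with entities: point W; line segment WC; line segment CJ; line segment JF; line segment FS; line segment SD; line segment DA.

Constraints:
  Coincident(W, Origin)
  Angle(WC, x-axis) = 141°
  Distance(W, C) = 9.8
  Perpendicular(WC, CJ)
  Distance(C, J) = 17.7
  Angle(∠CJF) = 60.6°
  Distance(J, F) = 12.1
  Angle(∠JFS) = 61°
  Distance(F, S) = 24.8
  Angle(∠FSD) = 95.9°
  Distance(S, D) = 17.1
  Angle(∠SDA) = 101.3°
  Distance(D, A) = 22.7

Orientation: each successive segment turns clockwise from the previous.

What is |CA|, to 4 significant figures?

30.02

W is at the origin; WC runs at 141.0° with length 9.8, so C = (-7.616, 6.167). WC ⟂ CJ, so CJ runs at 51.00°; with |CJ| = 17.7, J = (3.523, 19.92). ∠CJF = 60.6° gives JF at -68.40° from the x-axis; with |JF| = 12.1, F = (7.977, 8.673). ∠JFS = 61.0° gives FS at 172.6° from the x-axis; with |FS| = 24.8, S = (-16.62, 11.87). ∠FSD = 95.9° gives SD at 88.50° from the x-axis; with |SD| = 17.1, D = (-16.17, 28.96). ∠SDA = 101.3° gives DA at 9.800° from the x-axis; with |DA| = 22.7, A = (6.200, 32.82). Then |CA| = |A − C| = 30.02.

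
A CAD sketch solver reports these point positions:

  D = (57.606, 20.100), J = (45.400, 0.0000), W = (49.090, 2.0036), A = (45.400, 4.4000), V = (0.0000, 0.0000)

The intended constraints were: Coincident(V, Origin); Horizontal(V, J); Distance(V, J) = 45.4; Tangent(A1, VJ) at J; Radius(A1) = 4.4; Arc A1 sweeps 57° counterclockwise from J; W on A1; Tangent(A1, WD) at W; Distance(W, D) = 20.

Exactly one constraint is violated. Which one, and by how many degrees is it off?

Tangent(A1, WD) at W — off by 7.80°.

V = (0.00, 0.00) ✓; V.y = 0.00, J.y = 0.00 ✓; |VJ| = 45.40 ✓; ∠(AJ, JV) = 90.00° ✓; |AJ| = 4.400 ✓; bearing(A→W) − bearing(A→J) = 57.00° ✓; |AW| = 4.400 ✓; ∠(AW, WD) = 82.20° ✗; |WD| = 20.00 ✓.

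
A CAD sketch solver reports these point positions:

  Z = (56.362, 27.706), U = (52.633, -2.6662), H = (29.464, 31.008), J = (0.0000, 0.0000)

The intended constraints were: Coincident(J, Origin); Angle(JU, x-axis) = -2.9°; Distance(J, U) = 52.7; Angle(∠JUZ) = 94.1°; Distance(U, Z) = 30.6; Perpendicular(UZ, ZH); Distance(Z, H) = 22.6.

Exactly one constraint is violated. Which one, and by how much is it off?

Distance(Z, H) = 22.6 — off by 4.50.

J = (0.00, 0.00) ✓; JU at -2.900° ✓; |JU| = 52.70 ✓; ∠JUZ = 94.10° ✓; |UZ| = 30.60 ✓; ∠(UZ, ZH) = 90.00° ✓; |ZH| = 27.10 ✗.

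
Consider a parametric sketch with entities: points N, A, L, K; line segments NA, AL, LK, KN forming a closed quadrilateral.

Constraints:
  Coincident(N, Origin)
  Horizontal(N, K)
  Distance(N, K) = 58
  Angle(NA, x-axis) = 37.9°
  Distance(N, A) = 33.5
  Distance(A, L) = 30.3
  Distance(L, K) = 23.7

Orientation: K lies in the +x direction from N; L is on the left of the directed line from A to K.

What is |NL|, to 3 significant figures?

61.3

N is at the origin; NK is horizontal with |NK| = 58.0 and K in +x, so K = (58.0, 0). NA runs at 37.9° with |NA| = 33.5, so A = (26.4, 20.6). L is determined by |AL| = 30.3 and |LK| = 23.7 together: it lies at the intersection of circle(A, 30.3) and circle(K, 23.7). With |AK| = 37.7, the foot of the radical line on AK is 23.6 from A and the perpendicular offset is √(30.3² − 23.6²) = 19.0. Taking the left-of-AK solution: L = (56.6, 23.7).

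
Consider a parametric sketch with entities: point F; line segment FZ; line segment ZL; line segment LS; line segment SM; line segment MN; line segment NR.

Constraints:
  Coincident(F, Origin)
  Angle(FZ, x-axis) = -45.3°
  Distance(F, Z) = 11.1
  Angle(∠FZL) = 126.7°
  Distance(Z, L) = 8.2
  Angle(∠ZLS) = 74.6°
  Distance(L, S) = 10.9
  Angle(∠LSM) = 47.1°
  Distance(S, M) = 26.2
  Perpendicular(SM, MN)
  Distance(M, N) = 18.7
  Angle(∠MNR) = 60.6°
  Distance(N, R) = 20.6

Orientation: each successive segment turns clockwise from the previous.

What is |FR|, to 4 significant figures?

17.91

SM is perpendicular to MN, so MN runs at -66.90°; with |MN| = 18.7, N = (28.06, -18.49). ∠MNR = 60.6° gives NR at 173.7° from the x-axis; with |NR| = 20.6, R = (7.584, -16.23). Then |FR| = |R − F| = 17.91.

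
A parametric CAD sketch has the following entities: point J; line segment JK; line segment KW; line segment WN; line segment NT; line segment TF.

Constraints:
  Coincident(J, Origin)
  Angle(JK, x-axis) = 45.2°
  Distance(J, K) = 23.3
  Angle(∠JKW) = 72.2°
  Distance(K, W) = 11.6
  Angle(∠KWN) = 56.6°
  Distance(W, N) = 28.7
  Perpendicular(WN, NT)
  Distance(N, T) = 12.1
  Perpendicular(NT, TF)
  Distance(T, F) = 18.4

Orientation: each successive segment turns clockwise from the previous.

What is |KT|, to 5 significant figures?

22.445

J is at the origin; JK runs at 45.2° with length 23.3, so K = (16.418, 16.533). ∠JKW = 72.2° gives KW at -62.600° from the x-axis; with |KW| = 11.6, W = (21.756, 6.2343). ∠KWN = 56.6° gives WN at 174.00° from the x-axis; with |WN| = 28.7, N = (-6.7865, 9.2343). WN is perpendicular to NT, so NT runs at 84.000°; with |NT| = 12.1, T = (-5.5217, 21.268). Then |KT| = |T − K| = 22.445.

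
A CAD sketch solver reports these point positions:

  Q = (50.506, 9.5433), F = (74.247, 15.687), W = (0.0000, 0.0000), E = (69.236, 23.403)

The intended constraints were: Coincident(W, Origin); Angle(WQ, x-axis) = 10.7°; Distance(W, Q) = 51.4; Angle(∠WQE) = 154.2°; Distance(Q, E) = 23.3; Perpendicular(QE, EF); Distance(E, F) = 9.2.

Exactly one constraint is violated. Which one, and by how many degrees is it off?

Perpendicular(QE, EF) — off by 3.50°.

W = (0.00, 0.00) ✓; WQ at 10.70° ✓; |WQ| = 51.40 ✓; ∠WQE = 154.2° ✓; |QE| = 23.30 ✓; ∠(QE, EF) = 93.50° ✗; |EF| = 9.200 ✓.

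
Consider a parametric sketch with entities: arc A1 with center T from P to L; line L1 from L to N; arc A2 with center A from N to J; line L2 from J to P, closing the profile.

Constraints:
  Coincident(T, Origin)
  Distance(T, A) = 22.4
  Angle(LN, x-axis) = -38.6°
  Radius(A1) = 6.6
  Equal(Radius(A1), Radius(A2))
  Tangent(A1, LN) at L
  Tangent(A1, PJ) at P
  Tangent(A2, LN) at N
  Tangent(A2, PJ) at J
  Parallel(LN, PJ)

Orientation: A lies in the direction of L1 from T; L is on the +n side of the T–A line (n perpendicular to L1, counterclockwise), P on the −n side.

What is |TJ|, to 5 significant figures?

23.352

The slot axis is L1's direction at -38.6°, so u = (cos -38.6°, sin -38.6°) = (0.78152, -0.62388) and n = (−sin -38.6°, cos -38.6°) = (0.62388, 0.78152). T is at the origin and A lies 22.4 along u from T, so A = 22.4·u = (17.506, -13.975). Tangency of A1 to both parallel lines with radius 6.6 puts L and P at T ± 6.6·n: L = (4.1176, 5.1580), P = (-4.1176, -5.1580). Equal radii place N and J the same way about A: N = A + 6.6·n = (21.624, -8.8169), J = A − 6.6·n = (13.388, -19.133). Then |TJ| = |J − T| = 23.352.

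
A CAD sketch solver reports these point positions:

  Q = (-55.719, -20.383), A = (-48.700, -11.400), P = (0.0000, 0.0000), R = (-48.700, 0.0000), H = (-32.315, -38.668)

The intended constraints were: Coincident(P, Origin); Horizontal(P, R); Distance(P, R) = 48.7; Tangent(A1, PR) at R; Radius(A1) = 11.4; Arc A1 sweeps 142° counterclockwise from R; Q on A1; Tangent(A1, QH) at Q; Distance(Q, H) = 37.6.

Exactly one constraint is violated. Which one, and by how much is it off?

Distance(Q, H) = 37.6 — off by 7.90.

P = (0.00, 0.00) ✓; P.y = 0.00, R.y = 0.00 ✓; |PR| = 48.70 ✓; ∠(AR, RP) = 90.00° ✓; |AR| = 11.40 ✓; bearing(A→Q) − bearing(A→R) = 142.0° ✓; |AQ| = 11.40 ✓; ∠(AQ, QH) = 90.00° ✓; |QH| = 29.70 ✗.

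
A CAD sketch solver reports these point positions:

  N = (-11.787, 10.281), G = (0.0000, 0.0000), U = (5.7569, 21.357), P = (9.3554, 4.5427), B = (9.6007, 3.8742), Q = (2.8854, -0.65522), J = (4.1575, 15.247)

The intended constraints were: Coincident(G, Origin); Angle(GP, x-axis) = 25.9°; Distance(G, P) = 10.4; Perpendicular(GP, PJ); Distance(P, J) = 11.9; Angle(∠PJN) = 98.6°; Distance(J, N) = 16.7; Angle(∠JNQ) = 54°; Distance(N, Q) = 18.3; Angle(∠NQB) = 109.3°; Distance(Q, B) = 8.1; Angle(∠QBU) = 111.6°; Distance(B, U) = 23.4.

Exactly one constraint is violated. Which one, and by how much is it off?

Distance(B, U) = 23.4 — off by 5.50.

G = (0.00, 0.00) ✓; GP at 25.90° ✓; |GP| = 10.40 ✓; ∠(GP, PJ) = 90.00° ✓; |PJ| = 11.90 ✓; ∠PJN = 98.60° ✓; |JN| = 16.70 ✓; ∠JNQ = 54.00° ✓; |NQ| = 18.30 ✓; ∠NQB = 109.3° ✓; |QB| = 8.100 ✓; ∠QBU = 111.6° ✓; |BU| = 17.90 ✗.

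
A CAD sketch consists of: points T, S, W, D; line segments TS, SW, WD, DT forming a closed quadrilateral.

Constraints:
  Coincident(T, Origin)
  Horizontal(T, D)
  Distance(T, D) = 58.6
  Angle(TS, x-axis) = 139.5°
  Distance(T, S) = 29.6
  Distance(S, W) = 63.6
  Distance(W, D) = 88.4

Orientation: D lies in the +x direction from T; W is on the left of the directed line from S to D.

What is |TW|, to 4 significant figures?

74.54

T is at the origin; T and D share the same y with |TD| = 58.6 and D in +x, so D = (58.6, 0). TS runs at 139.5° with |TS| = 29.6, so S = (-22.51, 19.22). W is determined by |SW| = 63.6 and |WD| = 88.4 together: it lies at the intersection of circle(S, 63.6) and circle(D, 88.4). With |SD| = 83.36, the foot of the radical line on SD is 19.07 from S and the perpendicular offset is √(63.6² − 19.07²) = 60.67. Taking the left-of-SD solution: W = (10.04, 73.87).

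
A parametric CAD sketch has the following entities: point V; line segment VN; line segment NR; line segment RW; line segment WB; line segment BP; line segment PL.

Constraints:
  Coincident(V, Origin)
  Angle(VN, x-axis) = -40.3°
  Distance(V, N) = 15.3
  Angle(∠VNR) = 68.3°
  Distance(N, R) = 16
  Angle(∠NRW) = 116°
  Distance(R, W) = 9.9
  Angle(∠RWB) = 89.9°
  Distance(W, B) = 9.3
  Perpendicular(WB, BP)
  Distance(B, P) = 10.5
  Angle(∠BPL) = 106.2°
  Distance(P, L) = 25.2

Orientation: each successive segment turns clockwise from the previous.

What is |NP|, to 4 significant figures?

8.181

V is at the origin; VN runs at -40.3° with length 15.3, so N = (11.67, -9.896). ∠VNR = 68.3° gives NR at -152.0° from the x-axis; with |NR| = 16.0, R = (-2.458, -17.41). ∠NRW = 116.0° gives RW at 144.0° from the x-axis; with |RW| = 9.9, W = (-10.47, -11.59). ∠RWB = 89.9° gives WB at 53.90° from the x-axis; with |WB| = 9.3, B = (-4.988, -4.074). The perpendicularity gives BP at right angles to WB, so BP runs at -36.10°; with |BP| = 10.5, P = (3.496, -10.26). Then |NP| = |P − N| = 8.181.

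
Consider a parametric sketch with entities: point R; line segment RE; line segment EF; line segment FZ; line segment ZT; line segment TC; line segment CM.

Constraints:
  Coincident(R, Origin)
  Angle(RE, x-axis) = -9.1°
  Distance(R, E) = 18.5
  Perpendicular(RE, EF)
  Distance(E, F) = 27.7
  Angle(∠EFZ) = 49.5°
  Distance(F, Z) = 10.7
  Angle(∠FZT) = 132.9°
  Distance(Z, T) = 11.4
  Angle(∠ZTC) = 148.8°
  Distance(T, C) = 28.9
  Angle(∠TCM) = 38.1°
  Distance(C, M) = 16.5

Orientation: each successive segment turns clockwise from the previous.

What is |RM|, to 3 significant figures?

26.5

∠ZTC = 148.8° gives TC at 52.1° from the x-axis; with |TC| = 28.9, C = (26.0, 12.0). ∠TCM = 38.1° gives CM at -89.8° from the x-axis; with |CM| = 16.5, M = (26.1, -4.50). Then |RM| = |M − R| = 26.5.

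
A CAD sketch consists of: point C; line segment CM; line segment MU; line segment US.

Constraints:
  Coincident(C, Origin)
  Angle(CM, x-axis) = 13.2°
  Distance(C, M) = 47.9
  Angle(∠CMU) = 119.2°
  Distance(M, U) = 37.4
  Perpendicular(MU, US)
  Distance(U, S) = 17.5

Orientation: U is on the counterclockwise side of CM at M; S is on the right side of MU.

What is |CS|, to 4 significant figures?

84.92

∠CMU = 119.2°, so MU runs at 13.2° + (180° − 119.2°) = 74.00° from the x-axis; with |MU| = 37.4, U = M + 37.4·(cos 74.00°, sin 74.00°) = (56.94, 46.89). MU ⟂ US; with |US| = 17.5 on the right of MU, S = U + 17.5·(0.9613, -0.2756) = (73.77, 42.07). Then |CS| = |S − C| = 84.92.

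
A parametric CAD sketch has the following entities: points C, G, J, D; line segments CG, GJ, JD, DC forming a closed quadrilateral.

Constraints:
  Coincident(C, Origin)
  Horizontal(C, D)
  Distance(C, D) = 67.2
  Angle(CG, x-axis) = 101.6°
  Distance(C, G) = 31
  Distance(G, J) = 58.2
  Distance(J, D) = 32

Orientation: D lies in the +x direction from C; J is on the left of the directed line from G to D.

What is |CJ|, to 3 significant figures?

59.0

C is at the origin; C and D share the same y with |CD| = 67.2 and D in +x, so D = (67.2, 0). CG runs at 101.6° with |CG| = 31.0, so G = (-6.23, 30.4). J is determined by |GJ| = 58.2 and |JD| = 32.0 together: it lies at the intersection of circle(G, 58.2) and circle(D, 32.0). With |GD| = 79.5, the foot of the radical line on GD is 54.6 from G and the perpendicular offset is √(58.2² − 54.6²) = 20.1. Taking the left-of-GD solution: J = (51.9, 28.1).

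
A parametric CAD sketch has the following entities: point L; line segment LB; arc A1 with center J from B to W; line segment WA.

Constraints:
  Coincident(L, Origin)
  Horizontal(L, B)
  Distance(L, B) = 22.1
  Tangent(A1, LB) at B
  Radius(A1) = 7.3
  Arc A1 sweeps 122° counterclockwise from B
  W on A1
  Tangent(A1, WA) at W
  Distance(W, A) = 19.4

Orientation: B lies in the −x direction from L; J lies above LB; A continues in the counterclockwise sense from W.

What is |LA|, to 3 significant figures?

38.1

On A1, B sits at bearing -90° from J; a 122° counterclockwise sweep puts W at bearing 32°, so W = J + 7.3·(cos 32°, sin 32°) = (-15.9, 11.2). The tangent condition forces JW to be normal to WA, so WA runs along (−sin 32°, cos 32°); with |WA| = 19.4, A = (-26.2, 27.6). Then |LA| = |A − L| = 38.1.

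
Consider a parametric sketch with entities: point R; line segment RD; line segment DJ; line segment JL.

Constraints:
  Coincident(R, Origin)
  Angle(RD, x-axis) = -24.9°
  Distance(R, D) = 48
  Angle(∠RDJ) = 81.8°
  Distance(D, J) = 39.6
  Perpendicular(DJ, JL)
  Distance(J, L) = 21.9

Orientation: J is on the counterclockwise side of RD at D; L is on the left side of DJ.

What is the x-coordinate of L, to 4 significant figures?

33.94

R is at the origin; RD runs at -24.9° with length 48.0, so D = 48.0·(cos -24.9°, sin -24.9°) = (43.54, -20.21). ∠RDJ = 81.8°, so DJ runs at -24.9° + (180° − 81.8°) = 73.30° from the x-axis; with |DJ| = 39.6, J = D + 39.6·(cos 73.30°, sin 73.30°) = (54.92, 17.72). DJ is perpendicular to JL; with |JL| = 21.9 on the left of DJ, L = J + 21.9·(-0.9578, 0.2874) = (33.94, 24.01). So L.x = 33.94.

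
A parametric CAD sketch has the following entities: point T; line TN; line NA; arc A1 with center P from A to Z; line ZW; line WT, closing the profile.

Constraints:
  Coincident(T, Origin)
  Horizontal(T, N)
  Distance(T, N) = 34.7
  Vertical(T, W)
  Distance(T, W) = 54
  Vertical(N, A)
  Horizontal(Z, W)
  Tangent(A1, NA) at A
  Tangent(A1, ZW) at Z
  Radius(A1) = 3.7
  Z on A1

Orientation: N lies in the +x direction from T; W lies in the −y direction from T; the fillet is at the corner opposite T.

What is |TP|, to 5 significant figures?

59.085

T and W share the same x with |TW| = 54.0 and W on the −y side, so W = (0.0000, -54.000). The virtual corner opposite T is at (34.700, -54.000). A1 meets NA tangentially, so PA is at right angles to NA and A1 meets ZW tangentially, so PZ is at right angles to ZW, with radius 3.7, so the center P sits 3.7 in from both sides at P = (31.000, -50.300). Then |TP| = |P − T| = 59.085.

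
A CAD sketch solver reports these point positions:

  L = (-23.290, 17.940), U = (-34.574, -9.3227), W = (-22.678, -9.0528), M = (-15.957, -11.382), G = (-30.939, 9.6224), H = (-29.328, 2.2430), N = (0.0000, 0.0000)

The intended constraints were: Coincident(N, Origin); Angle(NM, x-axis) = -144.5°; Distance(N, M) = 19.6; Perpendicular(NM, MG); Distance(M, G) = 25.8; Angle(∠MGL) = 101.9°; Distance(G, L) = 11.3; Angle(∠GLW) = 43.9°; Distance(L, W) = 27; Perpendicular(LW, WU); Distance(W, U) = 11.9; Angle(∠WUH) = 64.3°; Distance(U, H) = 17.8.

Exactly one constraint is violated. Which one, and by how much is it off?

Distance(U, H) = 17.8 — off by 5.10.

N = (0.00, 0.00) ✓; NM at -144.5° ✓; |NM| = 19.60 ✓; ∠(NM, MG) = 90.00° ✓; |MG| = 25.80 ✓; ∠MGL = 101.9° ✓; |GL| = 11.30 ✓; ∠GLW = 43.90° ✓; |LW| = 27.00 ✓; ∠(LW, WU) = 90.00° ✓; |WU| = 11.90 ✓; ∠WUH = 64.30° ✓; |UH| = 12.70 ✗.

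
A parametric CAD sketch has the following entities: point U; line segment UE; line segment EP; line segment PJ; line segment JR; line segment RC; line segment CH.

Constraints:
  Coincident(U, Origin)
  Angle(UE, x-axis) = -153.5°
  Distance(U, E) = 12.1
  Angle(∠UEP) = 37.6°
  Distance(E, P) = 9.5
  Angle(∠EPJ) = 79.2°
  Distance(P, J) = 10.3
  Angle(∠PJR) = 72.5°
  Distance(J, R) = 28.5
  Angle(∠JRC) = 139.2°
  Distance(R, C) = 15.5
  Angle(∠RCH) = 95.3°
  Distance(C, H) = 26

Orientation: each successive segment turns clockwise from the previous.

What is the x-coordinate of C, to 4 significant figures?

-36.98

U is at the origin; UE runs at -153.5° with length 12.1, so E = (-10.83, -5.399). ∠UEP = 37.6° gives EP at 64.10° from the x-axis; with |EP| = 9.5, P = (-6.679, 3.147). ∠EPJ = 79.2° gives PJ at -36.70° from the x-axis; with |PJ| = 10.3, J = (1.579, -3.009). ∠PJR = 72.5° gives JR at -144.2° from the x-axis; with |JR| = 28.5, R = (-21.54, -19.68). ∠JRC = 139.2° gives RC at 175.0° from the x-axis; with |RC| = 15.5, C = (-36.98, -18.33). So C.x = -36.98.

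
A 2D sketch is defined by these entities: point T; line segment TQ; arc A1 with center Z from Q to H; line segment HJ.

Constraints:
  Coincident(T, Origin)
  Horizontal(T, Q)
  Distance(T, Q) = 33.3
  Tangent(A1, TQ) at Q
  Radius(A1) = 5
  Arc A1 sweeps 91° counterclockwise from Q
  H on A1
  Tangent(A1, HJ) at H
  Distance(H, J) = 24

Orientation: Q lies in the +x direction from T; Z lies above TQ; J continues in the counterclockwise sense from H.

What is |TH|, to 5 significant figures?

38.636

T is at the origin; TQ is horizontal with |TQ| = 33.3 and Q on the +x side, so Q = (33.300, 0.0000). Tangency of A1 to TQ means the radius ZQ is perpendicular to TQ, so Z = Q + (0, 5) = (33.300, 5.0000). On A1, Q sits at bearing -90° from Z; a 91° counterclockwise sweep puts H at bearing 1°, so H = Z + 5.0·(cos 1°, sin 1°) = (38.299, 5.0873). Then |TH| = |H − T| = 38.636.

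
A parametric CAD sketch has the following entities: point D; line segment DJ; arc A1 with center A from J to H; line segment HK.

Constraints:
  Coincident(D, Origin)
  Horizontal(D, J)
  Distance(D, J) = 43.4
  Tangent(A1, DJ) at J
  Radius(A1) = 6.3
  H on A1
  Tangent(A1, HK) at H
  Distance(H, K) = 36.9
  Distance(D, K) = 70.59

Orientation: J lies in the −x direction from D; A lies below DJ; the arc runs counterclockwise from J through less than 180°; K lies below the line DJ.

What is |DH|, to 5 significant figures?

49.800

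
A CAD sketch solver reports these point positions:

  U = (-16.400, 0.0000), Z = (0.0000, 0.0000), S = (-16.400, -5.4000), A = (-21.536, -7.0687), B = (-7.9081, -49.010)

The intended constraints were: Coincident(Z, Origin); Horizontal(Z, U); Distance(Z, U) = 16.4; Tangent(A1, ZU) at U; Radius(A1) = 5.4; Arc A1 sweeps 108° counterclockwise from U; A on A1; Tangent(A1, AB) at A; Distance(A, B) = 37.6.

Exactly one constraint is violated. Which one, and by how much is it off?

Distance(A, B) = 37.6 — off by 6.50.

Z = (0.00, 0.00) ✓; Z.y = 0.00, U.y = 0.00 ✓; |ZU| = 16.40 ✓; ∠(SU, UZ) = 90.00° ✓; |SU| = 5.400 ✓; bearing(S→A) − bearing(S→U) = 108.0° ✓; |SA| = 5.400 ✓; ∠(SA, AB) = 90.00° ✓; |AB| = 44.10 ✗.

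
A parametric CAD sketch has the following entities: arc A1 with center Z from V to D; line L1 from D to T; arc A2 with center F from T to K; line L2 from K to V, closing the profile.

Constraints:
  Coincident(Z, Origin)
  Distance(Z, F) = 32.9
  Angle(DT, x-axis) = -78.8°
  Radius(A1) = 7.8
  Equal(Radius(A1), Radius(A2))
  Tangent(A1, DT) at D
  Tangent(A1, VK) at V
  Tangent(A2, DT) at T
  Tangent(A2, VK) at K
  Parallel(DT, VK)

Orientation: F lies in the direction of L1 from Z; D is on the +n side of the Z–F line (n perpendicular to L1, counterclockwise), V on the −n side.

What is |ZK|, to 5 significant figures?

33.812

The slot axis is L1's direction at -78.8°, so u = (cos -78.8°, sin -78.8°) = (0.19423, -0.98096) and n = (−sin -78.8°, cos -78.8°) = (0.98096, 0.19423). Z is at the origin and F lies 32.9 along u from Z, so F = 32.9·u = (6.3903, -32.273). Tangency of A1 to both parallel lines with radius 7.8 puts D and V at Z ± 7.8·n: D = (7.6515, 1.5150), V = (-7.6515, -1.5150). Equal radii place T and K the same way about F: T = F + 7.8·n = (14.042, -30.758), K = F − 7.8·n = (-1.2611, -33.788). Then |ZK| = |K − Z| = 33.812.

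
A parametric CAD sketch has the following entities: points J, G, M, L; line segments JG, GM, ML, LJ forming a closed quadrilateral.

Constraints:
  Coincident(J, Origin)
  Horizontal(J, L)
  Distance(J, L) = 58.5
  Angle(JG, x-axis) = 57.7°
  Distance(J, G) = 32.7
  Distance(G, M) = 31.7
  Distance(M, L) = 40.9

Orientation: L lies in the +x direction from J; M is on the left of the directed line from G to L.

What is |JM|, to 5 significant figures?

61.209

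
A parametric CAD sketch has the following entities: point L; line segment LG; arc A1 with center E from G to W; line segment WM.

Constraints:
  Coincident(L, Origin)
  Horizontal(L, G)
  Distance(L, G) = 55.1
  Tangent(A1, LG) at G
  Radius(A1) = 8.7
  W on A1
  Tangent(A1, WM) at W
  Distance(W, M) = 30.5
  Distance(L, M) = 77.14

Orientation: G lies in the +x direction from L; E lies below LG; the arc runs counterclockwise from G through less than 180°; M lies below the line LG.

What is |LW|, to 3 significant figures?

50.3

Checks: |EW| = 8.700 ✓; ∠(EW, WM) = 90.00° ✓; |WM| = 30.50 ✓; |LM| = 77.14 ✓.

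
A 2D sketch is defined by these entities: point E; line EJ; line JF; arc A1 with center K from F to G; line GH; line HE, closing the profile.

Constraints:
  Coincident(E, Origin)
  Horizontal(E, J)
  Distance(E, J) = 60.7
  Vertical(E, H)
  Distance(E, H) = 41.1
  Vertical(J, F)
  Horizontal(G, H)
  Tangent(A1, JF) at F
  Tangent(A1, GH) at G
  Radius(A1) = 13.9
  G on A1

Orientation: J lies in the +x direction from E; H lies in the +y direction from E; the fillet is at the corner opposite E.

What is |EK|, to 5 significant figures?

54.130

EH is vertical with |EH| = 41.1 and H on the +y side, so H = (0.0000, 41.100). The virtual corner opposite E is at (60.700, 41.100). The tangent condition forces KF to be normal to JF and tangency of A1 to GH means the radius KG is perpendicular to GH, with radius 13.9, so the center K sits 13.9 in from both sides at K = (46.800, 27.200). Then |EK| = |K − E| = 54.130.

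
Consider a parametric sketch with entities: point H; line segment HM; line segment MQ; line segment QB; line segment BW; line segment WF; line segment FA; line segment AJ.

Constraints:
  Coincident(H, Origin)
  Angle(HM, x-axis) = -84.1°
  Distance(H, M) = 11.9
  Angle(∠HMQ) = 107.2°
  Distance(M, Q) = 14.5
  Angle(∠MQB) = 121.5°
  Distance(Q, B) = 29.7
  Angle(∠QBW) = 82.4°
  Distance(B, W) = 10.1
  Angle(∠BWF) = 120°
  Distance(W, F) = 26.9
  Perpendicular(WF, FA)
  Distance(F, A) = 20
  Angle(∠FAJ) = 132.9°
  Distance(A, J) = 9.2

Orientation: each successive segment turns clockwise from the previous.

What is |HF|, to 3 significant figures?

3.38

H is at the origin; HM runs at -84.1° with length 11.9, so M = (1.22, -11.8). ∠HMQ = 107.2° gives MQ at -157° from the x-axis; with |MQ| = 14.5, Q = (-12.1, -17.5). ∠MQB = 121.5° gives QB at 145° from the x-axis; with |QB| = 29.7, B = (-36.3, -0.321). ∠QBW = 82.4° gives BW at 47.0° from the x-axis; with |BW| = 10.1, W = (-29.4, 7.07). ∠BWF = 120.0° gives WF at -13.0° from the x-axis; with |WF| = 26.9, F = (-3.22, 1.01). Then |HF| = |F − H| = 3.38.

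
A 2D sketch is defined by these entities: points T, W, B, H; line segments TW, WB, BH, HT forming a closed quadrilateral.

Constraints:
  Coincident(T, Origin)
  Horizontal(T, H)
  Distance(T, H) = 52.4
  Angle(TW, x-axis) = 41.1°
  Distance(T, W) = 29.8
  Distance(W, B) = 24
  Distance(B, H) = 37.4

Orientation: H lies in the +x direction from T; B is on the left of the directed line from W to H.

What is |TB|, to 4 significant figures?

53.80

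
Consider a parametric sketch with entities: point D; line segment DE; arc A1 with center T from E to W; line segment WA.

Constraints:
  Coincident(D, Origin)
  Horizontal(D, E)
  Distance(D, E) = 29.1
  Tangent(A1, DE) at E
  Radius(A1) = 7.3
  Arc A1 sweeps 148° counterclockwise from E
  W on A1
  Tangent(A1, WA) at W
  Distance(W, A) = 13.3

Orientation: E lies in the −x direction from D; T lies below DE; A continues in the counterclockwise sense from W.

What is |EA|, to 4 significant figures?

21.83

D is at the origin; DE is horizontal with |DE| = 29.1 and E on the −x side, so E = (-29.10, 0.000). Tangency of A1 to DE means the radius TE is perpendicular to DE, so T = E + (0, -7.3) = (-29.10, -7.300). On A1, E sits at bearing 90° from T; a 148° counterclockwise sweep puts W at bearing 238°, so W = T + 7.3·(cos 238°, sin 238°) = (-32.97, -13.49). A1 meets WA tangentially, so TW is at right angles to WA, so WA runs along (−sin 238°, cos 238°); with |WA| = 13.3, A = (-21.69, -20.54). Then |EA| = |A − E| = 21.83.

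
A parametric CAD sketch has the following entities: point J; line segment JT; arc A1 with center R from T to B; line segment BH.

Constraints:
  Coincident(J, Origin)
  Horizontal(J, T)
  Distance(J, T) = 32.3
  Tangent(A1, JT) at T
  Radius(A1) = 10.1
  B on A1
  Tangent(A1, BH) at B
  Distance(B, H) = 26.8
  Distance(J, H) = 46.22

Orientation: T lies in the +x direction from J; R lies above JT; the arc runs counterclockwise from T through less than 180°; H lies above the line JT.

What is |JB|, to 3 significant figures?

43.7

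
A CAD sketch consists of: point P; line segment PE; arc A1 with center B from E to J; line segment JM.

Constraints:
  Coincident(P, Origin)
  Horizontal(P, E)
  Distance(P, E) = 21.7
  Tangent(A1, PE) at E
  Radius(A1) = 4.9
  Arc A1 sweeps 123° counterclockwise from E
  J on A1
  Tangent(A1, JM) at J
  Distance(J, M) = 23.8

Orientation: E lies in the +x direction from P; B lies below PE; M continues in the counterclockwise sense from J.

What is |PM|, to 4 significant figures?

41.13

On A1, E sits at bearing 90° from B; a 123° counterclockwise sweep puts J at bearing 213°, so J = B + 4.9·(cos 213°, sin 213°) = (17.59, -7.569). A1 meets JM tangentially, so BJ is at right angles to JM, so JM runs along (−sin 213°, cos 213°); with |JM| = 23.8, M = (30.55, -27.53). Then |PM| = |M − P| = 41.13.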